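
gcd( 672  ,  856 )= 8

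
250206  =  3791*66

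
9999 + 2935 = 12934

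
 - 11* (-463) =5093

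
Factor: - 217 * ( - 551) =7^1 * 19^1*29^1*31^1=   119567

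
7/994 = 1/142  =  0.01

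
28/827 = 28/827 = 0.03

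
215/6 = 215/6 =35.83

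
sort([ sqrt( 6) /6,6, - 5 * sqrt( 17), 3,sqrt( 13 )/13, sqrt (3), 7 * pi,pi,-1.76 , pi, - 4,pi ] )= [-5*sqrt( 17 ) , - 4,-1.76,sqrt( 13 )/13,sqrt( 6)/6, sqrt( 3 ),3 , pi,pi,pi , 6, 7*pi ]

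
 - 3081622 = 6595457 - 9677079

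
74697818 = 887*84214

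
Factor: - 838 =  - 2^1 * 419^1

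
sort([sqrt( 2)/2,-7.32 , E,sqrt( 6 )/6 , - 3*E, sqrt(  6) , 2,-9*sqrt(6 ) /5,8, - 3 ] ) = [ - 3 * E , - 7.32,  -  9*sqrt(6)/5,  -  3 , sqrt ( 6 ) /6,sqrt(2) /2,2, sqrt( 6 ), E,8 ]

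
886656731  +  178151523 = 1064808254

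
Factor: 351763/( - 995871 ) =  - 3^( - 1 )*331957^ ( - 1)* 351763^1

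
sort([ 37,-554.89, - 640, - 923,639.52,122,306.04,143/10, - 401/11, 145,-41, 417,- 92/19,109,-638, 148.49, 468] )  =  [ - 923, - 640, - 638, - 554.89,- 41, - 401/11, - 92/19, 143/10,37,109 , 122,145,  148.49,306.04,417 , 468,639.52] 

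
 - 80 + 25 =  - 55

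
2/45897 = 2/45897 = 0.00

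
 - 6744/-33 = 2248/11= 204.36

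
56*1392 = 77952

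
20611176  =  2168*9507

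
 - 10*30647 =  - 306470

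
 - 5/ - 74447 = 5/74447 = 0.00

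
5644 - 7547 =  - 1903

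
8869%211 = 7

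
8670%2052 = 462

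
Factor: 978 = 2^1*3^1 *163^1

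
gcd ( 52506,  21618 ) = 18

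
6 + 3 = 9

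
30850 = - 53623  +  84473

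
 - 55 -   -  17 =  - 38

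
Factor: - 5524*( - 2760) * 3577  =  2^5*3^1*5^1 * 7^2*23^1*73^1 * 1381^1=54535800480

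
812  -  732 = 80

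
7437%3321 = 795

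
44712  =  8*5589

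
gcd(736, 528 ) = 16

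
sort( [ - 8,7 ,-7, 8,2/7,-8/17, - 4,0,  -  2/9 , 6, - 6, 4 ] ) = [ - 8, - 7, - 6,-4, - 8/17, - 2/9,0, 2/7, 4,6, 7,8 ] 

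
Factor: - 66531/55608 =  - 67/56 = - 2^(-3 )*7^( - 1 )*67^1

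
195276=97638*2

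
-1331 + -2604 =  - 3935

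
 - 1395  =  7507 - 8902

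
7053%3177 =699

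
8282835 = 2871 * 2885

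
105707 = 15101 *7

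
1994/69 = 1994/69 = 28.90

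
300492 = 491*612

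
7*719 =5033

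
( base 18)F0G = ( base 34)47e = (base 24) 8B4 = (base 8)11414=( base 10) 4876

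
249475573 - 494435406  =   - 244959833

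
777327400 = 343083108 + 434244292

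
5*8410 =42050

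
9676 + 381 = 10057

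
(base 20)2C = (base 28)1o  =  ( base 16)34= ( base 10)52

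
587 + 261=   848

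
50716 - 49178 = 1538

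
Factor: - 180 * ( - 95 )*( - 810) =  - 2^3*3^6*5^3 * 19^1 =- 13851000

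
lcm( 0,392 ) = 0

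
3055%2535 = 520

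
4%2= 0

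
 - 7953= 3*( - 2651 ) 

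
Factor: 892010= 2^1*5^1*7^1*12743^1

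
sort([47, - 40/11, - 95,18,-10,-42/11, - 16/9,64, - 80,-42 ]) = [ - 95,-80, - 42, - 10 , - 42/11, - 40/11, -16/9, 18, 47,64] 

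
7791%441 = 294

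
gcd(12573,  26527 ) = 1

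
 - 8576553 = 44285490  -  52862043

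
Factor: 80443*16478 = 2^1*7^1*11^2 * 71^1*103^1*107^1  =  1325539754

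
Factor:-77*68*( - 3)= 15708 = 2^2*3^1*7^1*11^1*17^1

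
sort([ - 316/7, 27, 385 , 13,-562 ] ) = [- 562,-316/7 , 13, 27,385] 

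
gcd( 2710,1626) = 542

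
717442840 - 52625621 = 664817219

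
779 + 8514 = 9293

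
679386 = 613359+66027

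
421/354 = 421/354 = 1.19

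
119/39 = 3 + 2/39 = 3.05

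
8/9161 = 8/9161 = 0.00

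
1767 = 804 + 963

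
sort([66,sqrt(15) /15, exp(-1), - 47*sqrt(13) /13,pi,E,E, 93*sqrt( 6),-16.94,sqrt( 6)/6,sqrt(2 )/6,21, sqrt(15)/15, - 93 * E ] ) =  [ - 93*E,  -  16.94, -47*sqrt( 13 ) /13, sqrt(2 ) /6,  sqrt(15 )/15,sqrt(15)/15,exp (-1 ),sqrt(6 ) /6 , E, E,pi, 21,66,93*sqrt( 6)]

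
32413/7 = 32413/7 = 4630.43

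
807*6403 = 5167221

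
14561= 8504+6057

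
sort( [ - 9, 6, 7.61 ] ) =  [ - 9, 6 , 7.61 ]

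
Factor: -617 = - 617^1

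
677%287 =103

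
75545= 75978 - 433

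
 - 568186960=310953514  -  879140474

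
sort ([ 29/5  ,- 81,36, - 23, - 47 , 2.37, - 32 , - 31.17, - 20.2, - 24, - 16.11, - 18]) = [ - 81, - 47, - 32, - 31.17, - 24, - 23, - 20.2, - 18, - 16.11, 2.37,29/5 , 36]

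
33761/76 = 33761/76 = 444.22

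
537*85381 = 45849597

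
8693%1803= 1481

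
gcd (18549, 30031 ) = 1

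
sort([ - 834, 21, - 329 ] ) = [ - 834, - 329, 21] 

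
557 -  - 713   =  1270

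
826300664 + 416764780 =1243065444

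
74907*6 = 449442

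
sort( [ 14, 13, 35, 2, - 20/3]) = [-20/3,2, 13,14,35] 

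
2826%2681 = 145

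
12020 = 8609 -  - 3411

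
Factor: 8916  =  2^2*3^1 * 743^1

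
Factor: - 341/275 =-31/25=- 5^ (-2)*31^1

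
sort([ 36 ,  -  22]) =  [ - 22, 36]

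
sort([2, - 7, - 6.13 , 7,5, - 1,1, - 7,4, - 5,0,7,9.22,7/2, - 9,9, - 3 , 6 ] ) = [ -9, - 7 ,-7,- 6.13, - 5,  -  3, - 1, 0, 1, 2,7/2,4,5, 6, 7,7 , 9 , 9.22 ] 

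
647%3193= 647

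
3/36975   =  1/12325 =0.00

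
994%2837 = 994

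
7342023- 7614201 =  - 272178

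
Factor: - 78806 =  - 2^1 * 7^1*13^1*433^1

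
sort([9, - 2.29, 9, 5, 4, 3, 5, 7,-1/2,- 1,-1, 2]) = [ -2.29, - 1, - 1, - 1/2, 2,  3,4 , 5, 5, 7,9 , 9]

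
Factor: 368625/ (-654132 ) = -2^ ( - 2)*5^3*19^( - 2 )*151^( - 1) * 983^1 = -  122875/218044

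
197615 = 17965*11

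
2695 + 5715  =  8410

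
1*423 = 423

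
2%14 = 2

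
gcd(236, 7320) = 4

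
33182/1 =33182 = 33182.00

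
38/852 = 19/426  =  0.04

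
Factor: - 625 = -5^4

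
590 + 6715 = 7305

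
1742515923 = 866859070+875656853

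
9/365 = 9/365 = 0.02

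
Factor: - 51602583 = - 3^1*587^1*29303^1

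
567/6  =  189/2 = 94.50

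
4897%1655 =1587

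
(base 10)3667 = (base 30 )427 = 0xe53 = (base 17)cbc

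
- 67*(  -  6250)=418750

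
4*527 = 2108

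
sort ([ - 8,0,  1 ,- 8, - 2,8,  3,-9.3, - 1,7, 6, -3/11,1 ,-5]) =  [-9.3 ,-8, - 8 ,-5 , - 2, - 1, -3/11,0,1,1,3,6,7,8]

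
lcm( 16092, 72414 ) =144828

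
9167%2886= 509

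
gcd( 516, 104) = 4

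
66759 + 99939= 166698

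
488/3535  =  488/3535 = 0.14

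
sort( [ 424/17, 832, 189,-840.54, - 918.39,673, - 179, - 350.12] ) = [- 918.39,  -  840.54, - 350.12,- 179, 424/17, 189, 673, 832] 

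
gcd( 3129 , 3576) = 447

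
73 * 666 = 48618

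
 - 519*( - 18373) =9535587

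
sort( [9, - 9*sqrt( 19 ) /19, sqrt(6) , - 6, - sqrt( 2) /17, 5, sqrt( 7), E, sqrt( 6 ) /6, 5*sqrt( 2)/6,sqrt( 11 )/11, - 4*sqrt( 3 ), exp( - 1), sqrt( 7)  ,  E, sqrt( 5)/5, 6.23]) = [ - 4*sqrt(3), -6,-9*sqrt( 19) /19,  -  sqrt(2)/17, sqrt( 11)/11, exp( - 1), sqrt( 6)/6, sqrt ( 5) /5,  5 * sqrt( 2 ) /6, sqrt( 6), sqrt (7),sqrt( 7), E, E, 5, 6.23, 9 ] 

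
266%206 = 60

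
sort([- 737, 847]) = [-737,847]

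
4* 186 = 744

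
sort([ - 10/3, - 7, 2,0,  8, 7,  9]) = [  -  7, - 10/3, 0,  2,7,  8,9]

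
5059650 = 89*56850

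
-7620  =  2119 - 9739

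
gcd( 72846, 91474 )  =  2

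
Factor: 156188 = 2^2 * 39047^1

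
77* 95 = 7315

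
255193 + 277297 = 532490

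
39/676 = 3/52=0.06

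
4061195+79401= 4140596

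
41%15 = 11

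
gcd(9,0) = 9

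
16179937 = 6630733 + 9549204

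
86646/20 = 4332 + 3/10 = 4332.30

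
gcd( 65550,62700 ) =2850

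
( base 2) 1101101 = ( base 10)109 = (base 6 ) 301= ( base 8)155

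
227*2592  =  588384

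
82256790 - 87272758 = -5015968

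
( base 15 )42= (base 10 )62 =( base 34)1S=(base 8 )76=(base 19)35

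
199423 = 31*6433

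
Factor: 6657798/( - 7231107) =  - 2219266/2410369 = - 2^1*7^1*13^(  -  1)*79^( - 1 )  *  2347^( - 1 )* 158519^1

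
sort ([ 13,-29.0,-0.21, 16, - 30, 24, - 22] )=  [ -30, - 29.0,-22, -0.21 , 13, 16,24 ]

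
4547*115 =522905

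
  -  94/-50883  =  94/50883 = 0.00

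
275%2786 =275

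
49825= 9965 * 5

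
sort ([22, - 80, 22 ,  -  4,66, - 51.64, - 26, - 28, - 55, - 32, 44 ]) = [ - 80, - 55, - 51.64, - 32,- 28, - 26, - 4,22,22,44, 66 ]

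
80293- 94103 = - 13810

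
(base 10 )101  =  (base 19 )56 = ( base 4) 1211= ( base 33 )32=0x65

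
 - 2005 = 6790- 8795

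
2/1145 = 2/1145 = 0.00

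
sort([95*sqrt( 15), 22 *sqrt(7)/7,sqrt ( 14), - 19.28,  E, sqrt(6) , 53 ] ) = [ - 19.28,sqrt( 6 ) , E, sqrt(14),22*sqrt(7 ) /7, 53,95*sqrt(15)]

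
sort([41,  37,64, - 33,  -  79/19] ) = [ - 33,  -  79/19,37, 41,  64]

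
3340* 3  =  10020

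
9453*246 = 2325438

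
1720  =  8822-7102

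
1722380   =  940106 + 782274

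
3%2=1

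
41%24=17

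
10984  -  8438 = 2546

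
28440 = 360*79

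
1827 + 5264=7091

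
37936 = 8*4742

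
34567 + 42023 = 76590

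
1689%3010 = 1689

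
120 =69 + 51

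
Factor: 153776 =2^4*7^1 * 1373^1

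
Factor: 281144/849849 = 2^3*3^ (-1 ) * 7^( - 1)*11^ ( - 1 )*13^( - 1)*113^1*283^( - 1 ) * 311^1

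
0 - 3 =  - 3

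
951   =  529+422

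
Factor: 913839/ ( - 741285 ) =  - 3^ ( - 2 ) *5^ ( - 1)*17^ ( - 2 )*19^ (-1 )*419^1*727^1=- 304613/247095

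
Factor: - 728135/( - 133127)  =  5^1 * 17^(  -  1)*41^ (-1 )*107^1*191^( - 1)*1361^1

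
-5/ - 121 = 5/121 = 0.04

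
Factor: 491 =491^1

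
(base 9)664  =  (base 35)FJ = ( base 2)1000100000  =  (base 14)2AC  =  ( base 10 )544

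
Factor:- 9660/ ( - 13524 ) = 5^1*7^( - 1 ) = 5/7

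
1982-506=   1476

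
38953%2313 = 1945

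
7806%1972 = 1890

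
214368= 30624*7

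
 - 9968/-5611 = 9968/5611 = 1.78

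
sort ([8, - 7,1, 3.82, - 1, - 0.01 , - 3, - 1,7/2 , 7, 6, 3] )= [  -  7,-3,  -  1,-1, - 0.01 , 1, 3 , 7/2 , 3.82 , 6 , 7, 8] 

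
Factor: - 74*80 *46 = - 2^6 * 5^1*23^1*37^1 = - 272320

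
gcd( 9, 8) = 1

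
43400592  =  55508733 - 12108141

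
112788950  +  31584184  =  144373134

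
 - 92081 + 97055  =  4974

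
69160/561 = 69160/561 = 123.28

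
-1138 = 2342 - 3480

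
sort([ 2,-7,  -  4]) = [ - 7 ,-4,2]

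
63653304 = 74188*858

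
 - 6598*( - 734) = 4842932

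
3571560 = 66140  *54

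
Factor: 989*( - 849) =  - 3^1*23^1*43^1*283^1 = -839661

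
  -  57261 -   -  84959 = 27698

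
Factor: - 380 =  - 2^2*5^1*19^1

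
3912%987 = 951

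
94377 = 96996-2619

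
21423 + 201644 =223067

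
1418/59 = 24 + 2/59 = 24.03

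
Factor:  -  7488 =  - 2^6 * 3^2*13^1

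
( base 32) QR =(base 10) 859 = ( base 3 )1011211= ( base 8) 1533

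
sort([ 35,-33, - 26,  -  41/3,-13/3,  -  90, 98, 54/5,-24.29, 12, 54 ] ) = [-90, - 33,-26, - 24.29, - 41/3, - 13/3, 54/5, 12, 35, 54 , 98]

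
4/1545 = 4/1545 = 0.00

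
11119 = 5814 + 5305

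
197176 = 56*3521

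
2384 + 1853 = 4237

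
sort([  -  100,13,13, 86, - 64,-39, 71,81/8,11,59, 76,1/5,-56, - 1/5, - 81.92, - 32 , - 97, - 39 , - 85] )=[ - 100, - 97, - 85, - 81.92, - 64, - 56,-39, - 39, - 32, - 1/5,1/5,81/8  ,  11,13, 13, 59,  71,76,86 ] 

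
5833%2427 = 979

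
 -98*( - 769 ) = 75362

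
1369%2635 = 1369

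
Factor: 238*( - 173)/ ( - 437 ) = 2^1*7^1*17^1*19^(-1)*23^(-1)*  173^1 = 41174/437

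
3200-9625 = - 6425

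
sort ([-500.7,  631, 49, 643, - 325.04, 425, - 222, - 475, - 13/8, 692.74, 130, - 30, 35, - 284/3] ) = [ - 500.7,-475, - 325.04, - 222, - 284/3 , - 30,- 13/8,35, 49, 130, 425,631, 643,692.74] 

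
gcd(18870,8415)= 255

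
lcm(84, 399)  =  1596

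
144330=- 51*( - 2830) 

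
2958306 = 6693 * 442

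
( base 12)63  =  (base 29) 2H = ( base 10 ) 75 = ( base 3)2210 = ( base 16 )4b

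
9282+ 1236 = 10518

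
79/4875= 79/4875 = 0.02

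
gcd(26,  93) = 1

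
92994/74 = 46497/37 = 1256.68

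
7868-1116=6752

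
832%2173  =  832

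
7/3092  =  7/3092 =0.00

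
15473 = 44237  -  28764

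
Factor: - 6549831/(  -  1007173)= 3^2*727759^1* 1007173^(- 1)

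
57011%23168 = 10675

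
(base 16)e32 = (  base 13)1867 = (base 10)3634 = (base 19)A15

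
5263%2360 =543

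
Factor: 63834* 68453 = 2^1*3^1* 7^2*11^1 * 127^1 * 10639^1=4369628802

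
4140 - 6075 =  - 1935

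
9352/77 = 1336/11  =  121.45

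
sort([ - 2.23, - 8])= [-8, - 2.23 ]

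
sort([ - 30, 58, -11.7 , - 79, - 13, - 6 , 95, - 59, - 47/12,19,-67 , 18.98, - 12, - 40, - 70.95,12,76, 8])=[ - 79, - 70.95, - 67, - 59, -40, - 30, - 13, - 12, - 11.7, - 6, - 47/12,8, 12, 18.98, 19,58,76, 95 ]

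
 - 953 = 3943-4896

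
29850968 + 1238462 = 31089430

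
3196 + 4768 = 7964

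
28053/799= 28053/799=35.11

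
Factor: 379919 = 181^1 * 2099^1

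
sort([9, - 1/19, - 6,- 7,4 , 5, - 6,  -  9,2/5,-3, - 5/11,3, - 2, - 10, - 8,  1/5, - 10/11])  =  [ - 10 ,-9, - 8, - 7, - 6, - 6,-3, - 2, - 10/11, - 5/11, - 1/19, 1/5, 2/5, 3, 4,5, 9]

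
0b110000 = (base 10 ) 48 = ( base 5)143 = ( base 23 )22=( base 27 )1l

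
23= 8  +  15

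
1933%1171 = 762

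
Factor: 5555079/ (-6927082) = - 2^(-1 )*3^2*617231^1*3463541^( - 1 ) 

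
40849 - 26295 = 14554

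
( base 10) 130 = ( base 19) 6g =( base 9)154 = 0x82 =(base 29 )4E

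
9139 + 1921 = 11060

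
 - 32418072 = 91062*(- 356)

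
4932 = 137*36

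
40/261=40/261  =  0.15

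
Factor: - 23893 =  - 23893^1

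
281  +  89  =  370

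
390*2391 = 932490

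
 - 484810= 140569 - 625379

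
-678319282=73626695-751945977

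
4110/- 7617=-1+1169/2539 = -0.54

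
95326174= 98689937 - 3363763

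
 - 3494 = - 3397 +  - 97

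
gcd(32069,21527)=1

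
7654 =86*89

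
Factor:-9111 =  - 3^1 * 3037^1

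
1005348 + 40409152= 41414500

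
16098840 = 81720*197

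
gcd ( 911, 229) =1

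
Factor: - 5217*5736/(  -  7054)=2^2 * 3^2*37^1*47^1*239^1*3527^( - 1)=14962356/3527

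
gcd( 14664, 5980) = 52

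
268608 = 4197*64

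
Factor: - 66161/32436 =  - 2^( -2 )*3^( - 2)*17^( - 1)*53^(  -  1 )  *66161^1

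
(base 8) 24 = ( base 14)16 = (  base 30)k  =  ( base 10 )20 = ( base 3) 202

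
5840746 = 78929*74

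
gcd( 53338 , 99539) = 1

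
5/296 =5/296  =  0.02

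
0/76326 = 0  =  0.00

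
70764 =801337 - 730573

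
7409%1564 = 1153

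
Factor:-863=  - 863^1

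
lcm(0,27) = 0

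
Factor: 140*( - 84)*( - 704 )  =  8279040=2^10 * 3^1 * 5^1 * 7^2*11^1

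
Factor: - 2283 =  - 3^1 * 761^1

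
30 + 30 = 60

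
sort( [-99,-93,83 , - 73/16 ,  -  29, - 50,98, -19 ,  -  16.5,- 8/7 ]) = [ -99,-93 , - 50,-29 ,  -  19,  -  16.5, - 73/16, - 8/7,83 , 98]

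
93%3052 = 93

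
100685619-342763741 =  -242078122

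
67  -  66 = 1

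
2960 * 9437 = 27933520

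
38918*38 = 1478884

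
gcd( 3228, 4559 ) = 1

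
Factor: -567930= - 2^1*3^1*5^1*11^1*1721^1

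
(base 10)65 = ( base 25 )2F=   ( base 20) 35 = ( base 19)38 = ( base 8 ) 101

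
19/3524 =19/3524 =0.01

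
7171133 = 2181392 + 4989741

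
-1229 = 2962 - 4191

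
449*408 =183192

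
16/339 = 16/339 = 0.05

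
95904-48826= 47078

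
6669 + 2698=9367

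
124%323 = 124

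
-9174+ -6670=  - 15844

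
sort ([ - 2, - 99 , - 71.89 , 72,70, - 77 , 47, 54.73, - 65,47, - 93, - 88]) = [ - 99, - 93, - 88 ,- 77, - 71.89, - 65 , - 2, 47,47, 54.73,70,  72] 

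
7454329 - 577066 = 6877263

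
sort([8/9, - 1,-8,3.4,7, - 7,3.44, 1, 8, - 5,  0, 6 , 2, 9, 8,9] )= [-8, - 7, -5, - 1,0,  8/9, 1,  2 , 3.4 , 3.44,6 , 7,8, 8,9, 9]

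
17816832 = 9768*1824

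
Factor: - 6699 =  - 3^1 * 7^1*11^1*29^1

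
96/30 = 16/5 = 3.20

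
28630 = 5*5726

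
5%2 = 1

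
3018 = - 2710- - 5728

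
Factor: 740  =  2^2*5^1*37^1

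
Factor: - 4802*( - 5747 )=2^1*7^5*821^1  =  27597094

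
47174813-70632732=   -  23457919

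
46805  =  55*851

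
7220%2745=1730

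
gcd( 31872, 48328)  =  8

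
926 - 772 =154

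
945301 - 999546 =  - 54245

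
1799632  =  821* 2192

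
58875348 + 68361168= 127236516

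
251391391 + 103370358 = 354761749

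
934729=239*3911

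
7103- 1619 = 5484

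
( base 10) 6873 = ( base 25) aon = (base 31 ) 74m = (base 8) 15331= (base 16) 1AD9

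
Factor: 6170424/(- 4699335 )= - 2^3*5^ ( - 1 )*13^1 * 19777^1* 313289^ (-1) =- 2056808/1566445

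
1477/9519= 1477/9519 = 0.16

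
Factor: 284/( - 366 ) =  - 142/183=-  2^1 * 3^( - 1)*61^( - 1)*71^1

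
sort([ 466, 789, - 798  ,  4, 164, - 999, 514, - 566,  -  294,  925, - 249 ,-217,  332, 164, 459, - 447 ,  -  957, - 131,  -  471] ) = [  -  999, - 957, - 798, - 566, - 471, - 447, - 294,-249 ,-217 , - 131 , 4 , 164,164 , 332,459,466, 514,789 , 925 ]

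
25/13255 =5/2651 = 0.00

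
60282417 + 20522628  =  80805045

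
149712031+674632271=824344302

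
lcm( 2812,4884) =92796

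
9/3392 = 9/3392 = 0.00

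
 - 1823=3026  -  4849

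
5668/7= 809+5/7   =  809.71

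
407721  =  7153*57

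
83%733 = 83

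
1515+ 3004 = 4519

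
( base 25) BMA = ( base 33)6RA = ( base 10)7435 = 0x1D0B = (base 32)78b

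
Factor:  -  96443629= - 743^1*129803^1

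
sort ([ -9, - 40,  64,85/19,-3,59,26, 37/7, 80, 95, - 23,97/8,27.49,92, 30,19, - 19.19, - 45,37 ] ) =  [ - 45, - 40, - 23, - 19.19 , - 9, -3, 85/19,  37/7, 97/8, 19,  26 , 27.49,30,37,59,64,80,92  ,  95 ]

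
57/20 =57/20 = 2.85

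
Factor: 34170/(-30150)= - 3^(-1) * 5^( - 1 ) * 17^1  =  - 17/15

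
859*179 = 153761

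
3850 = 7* 550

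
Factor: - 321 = - 3^1*107^1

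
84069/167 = 503 + 68/167=503.41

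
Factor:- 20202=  - 2^1*3^1*7^1*13^1*37^1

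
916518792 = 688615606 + 227903186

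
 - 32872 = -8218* 4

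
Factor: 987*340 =2^2 * 3^1*5^1*7^1*17^1*47^1 = 335580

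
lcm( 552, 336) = 7728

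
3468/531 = 6 + 94/177 = 6.53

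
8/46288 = 1/5786 = 0.00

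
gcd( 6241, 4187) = 79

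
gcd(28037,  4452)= 53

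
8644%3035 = 2574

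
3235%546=505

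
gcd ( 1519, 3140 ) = 1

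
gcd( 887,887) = 887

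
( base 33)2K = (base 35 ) 2G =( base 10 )86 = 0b1010110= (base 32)2m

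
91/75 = 1 + 16/75 =1.21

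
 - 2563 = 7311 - 9874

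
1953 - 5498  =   - 3545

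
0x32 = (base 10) 50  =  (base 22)26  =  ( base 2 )110010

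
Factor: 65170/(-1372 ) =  - 2^( - 1)*5^1 * 19^1= -  95/2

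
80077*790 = 63260830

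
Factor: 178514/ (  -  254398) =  - 287/409=-  7^1 * 41^1*409^( - 1)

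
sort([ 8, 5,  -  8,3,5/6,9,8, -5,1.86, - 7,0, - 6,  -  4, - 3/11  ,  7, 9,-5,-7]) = [ - 8, - 7,  -  7, - 6,  -  5,  -  5, - 4,  -  3/11 , 0,5/6,1.86, 3, 5,7, 8,8,9, 9] 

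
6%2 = 0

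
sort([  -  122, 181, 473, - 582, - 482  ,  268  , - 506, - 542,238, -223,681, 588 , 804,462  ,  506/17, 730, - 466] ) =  [-582, - 542, - 506, - 482, - 466, - 223, - 122, 506/17, 181,238,268,  462,473, 588 , 681,730 , 804] 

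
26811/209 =26811/209 = 128.28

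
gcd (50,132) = 2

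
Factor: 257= 257^1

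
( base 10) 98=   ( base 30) 38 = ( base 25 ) 3N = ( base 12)82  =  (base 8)142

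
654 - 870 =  - 216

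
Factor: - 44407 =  - 11^2*367^1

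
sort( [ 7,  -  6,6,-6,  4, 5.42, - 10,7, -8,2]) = [ - 10, - 8,-6,-6,2,4, 5.42,6, 7, 7]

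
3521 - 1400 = 2121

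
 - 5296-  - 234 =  - 5062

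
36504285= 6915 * 5279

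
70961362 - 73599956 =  - 2638594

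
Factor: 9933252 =2^2*3^1*7^1 * 118253^1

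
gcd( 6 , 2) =2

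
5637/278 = 5637/278 = 20.28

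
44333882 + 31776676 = 76110558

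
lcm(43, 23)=989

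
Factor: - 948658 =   -  2^1*23^1 * 41^1 * 503^1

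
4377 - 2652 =1725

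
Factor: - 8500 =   -  2^2*  5^3*17^1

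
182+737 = 919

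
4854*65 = 315510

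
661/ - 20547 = - 1+ 19886/20547 = - 0.03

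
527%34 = 17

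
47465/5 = 9493 = 9493.00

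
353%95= 68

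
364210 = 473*770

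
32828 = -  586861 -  - 619689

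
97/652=97/652 = 0.15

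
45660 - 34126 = 11534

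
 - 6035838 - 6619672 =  - 12655510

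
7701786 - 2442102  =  5259684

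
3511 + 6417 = 9928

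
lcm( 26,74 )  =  962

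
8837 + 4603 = 13440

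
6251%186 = 113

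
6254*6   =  37524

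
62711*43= 2696573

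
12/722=6/361 =0.02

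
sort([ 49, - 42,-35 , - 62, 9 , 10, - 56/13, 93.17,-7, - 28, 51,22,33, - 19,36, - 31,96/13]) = [ - 62, - 42, - 35, - 31,- 28, - 19 , - 7,- 56/13,96/13, 9, 10, 22,33, 36,49, 51, 93.17] 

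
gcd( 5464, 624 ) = 8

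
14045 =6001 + 8044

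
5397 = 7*771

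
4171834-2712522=1459312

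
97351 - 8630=88721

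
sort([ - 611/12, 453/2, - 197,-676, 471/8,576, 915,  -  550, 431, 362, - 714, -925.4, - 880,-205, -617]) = [-925.4, - 880, - 714,-676,  -  617,-550, - 205,-197, - 611/12,  471/8, 453/2, 362, 431, 576,915]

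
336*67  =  22512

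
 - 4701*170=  - 799170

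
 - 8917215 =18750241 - 27667456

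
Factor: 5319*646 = 3436074 = 2^1*3^3* 17^1*19^1*197^1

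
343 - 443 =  - 100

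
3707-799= 2908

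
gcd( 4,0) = 4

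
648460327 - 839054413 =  - 190594086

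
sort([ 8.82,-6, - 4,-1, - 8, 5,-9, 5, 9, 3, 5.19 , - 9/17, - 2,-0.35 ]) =[ - 9, - 8, - 6  , - 4,  -  2, - 1, - 9/17, - 0.35,3,5, 5, 5.19,8.82,9 ]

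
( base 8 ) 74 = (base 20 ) 30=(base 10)60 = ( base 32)1S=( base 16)3c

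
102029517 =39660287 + 62369230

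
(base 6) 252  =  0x68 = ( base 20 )54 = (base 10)104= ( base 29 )3h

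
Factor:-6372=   -  2^2*3^3*59^1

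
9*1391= 12519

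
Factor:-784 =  - 2^4 * 7^2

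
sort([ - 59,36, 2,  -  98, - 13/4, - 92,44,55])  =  [ - 98, - 92, - 59 ,-13/4, 2,36, 44,55]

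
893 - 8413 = -7520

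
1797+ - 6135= - 4338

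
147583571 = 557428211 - 409844640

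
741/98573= 741/98573  =  0.01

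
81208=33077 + 48131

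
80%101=80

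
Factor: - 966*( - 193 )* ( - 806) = - 150269028  =  - 2^2*3^1*7^1*13^1*23^1*31^1*193^1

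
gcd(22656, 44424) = 24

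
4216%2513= 1703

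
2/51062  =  1/25531=0.00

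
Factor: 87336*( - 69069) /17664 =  - 2^( - 5)*3^2*7^1*11^1*13^1*1213^1 =-  10927917/32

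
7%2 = 1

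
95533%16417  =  13448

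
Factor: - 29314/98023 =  - 2^1* 83^( - 1 )*1181^( - 1)*14657^1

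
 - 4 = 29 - 33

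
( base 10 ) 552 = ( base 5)4202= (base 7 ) 1416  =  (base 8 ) 1050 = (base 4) 20220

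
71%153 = 71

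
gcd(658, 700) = 14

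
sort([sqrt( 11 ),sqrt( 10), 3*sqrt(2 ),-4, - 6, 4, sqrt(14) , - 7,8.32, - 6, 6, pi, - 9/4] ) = [ - 7, - 6, - 6,  -  4,  -  9/4, pi, sqrt( 10 ), sqrt(11), sqrt(14 ),4, 3 *sqrt( 2 ), 6,8.32 ] 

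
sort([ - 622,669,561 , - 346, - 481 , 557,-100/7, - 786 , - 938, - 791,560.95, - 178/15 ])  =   [ - 938,-791 , - 786, - 622, - 481, - 346, - 100/7, - 178/15,  557, 560.95,  561  ,  669 ]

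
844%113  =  53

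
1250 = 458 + 792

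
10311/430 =23 + 421/430 = 23.98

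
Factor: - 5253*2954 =-15517362 = - 2^1*3^1*7^1*17^1 * 103^1*211^1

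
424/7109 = 424/7109= 0.06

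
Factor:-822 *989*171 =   -  2^1 *3^3*19^1*  23^1 * 43^1*137^1   =  - 139015818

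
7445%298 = 293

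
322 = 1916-1594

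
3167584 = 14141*224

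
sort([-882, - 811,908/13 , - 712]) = [ - 882, - 811,-712,908/13]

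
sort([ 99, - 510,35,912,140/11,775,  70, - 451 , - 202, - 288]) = [ - 510, - 451,-288, - 202,140/11,35,70, 99, 775, 912]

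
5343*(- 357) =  - 1907451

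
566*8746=4950236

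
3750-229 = 3521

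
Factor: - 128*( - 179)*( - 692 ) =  - 2^9*173^1*179^1= - 15855104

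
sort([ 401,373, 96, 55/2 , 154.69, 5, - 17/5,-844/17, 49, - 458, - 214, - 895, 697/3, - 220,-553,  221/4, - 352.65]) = [ - 895, - 553, - 458, - 352.65 , - 220 , - 214, - 844/17, - 17/5,5,55/2,49,221/4,96,154.69,697/3,373, 401 ]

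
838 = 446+392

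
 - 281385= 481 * (-585 )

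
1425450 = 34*41925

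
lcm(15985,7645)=175835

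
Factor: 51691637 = 239^1*313^1*691^1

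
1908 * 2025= 3863700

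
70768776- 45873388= 24895388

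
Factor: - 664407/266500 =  - 2^( - 2 )*3^2*5^( - 3)*13^( - 1) * 41^( - 1)*73823^1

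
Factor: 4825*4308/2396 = 3^1 * 5^2*193^1 * 359^1*599^(-1) = 5196525/599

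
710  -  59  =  651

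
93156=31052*3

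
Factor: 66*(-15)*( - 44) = 43560 = 2^3 * 3^2 * 5^1 *11^2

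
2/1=2=2.00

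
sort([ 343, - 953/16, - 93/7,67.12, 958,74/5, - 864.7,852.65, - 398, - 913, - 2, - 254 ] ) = [ - 913, - 864.7, - 398, - 254, - 953/16,-93/7,- 2,74/5, 67.12,343,  852.65, 958 ] 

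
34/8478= 17/4239  =  0.00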